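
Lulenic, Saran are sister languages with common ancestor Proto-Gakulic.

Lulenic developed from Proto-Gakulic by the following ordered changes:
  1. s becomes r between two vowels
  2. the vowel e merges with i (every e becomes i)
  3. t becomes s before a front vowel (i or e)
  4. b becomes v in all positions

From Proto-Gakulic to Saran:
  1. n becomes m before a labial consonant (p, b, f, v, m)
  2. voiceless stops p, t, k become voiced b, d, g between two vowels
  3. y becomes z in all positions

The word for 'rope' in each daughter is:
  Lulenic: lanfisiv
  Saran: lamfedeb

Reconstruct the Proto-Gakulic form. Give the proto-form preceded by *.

*lanfeteb

Position 8: Lulenic has v, Saran has b. Taking the neighbouring segments as reconstructed: Lulenic v could go back to *b or *v; Saran b can only go back to *b — the one source consistent with every daughter is *b.
Position 7: Lulenic has i, Saran has e. Saran preserves e here (none of its changes turn any other segment into e), so the proto-segment is *e.
Position 3: Lulenic has n, Saran has m. Lulenic preserves n here (none of its changes turn any other segment into n), so the proto-segment is *n.
Verify the candidate proto-form against each daughter:
Lulenic: start from *lanfeteb.
  rule 1: no change — lanfeteb
  rule 2 (vowel merger): lanfeteb → lanfitib
  rule 3 (palatalisation): lanfitib → lanfisib
  rule 4 (unconditioned shift): lanfisib → lanfisiv
  ⇒ Lulenic lanfisiv
Saran: *lanfeteb > lamfeteb > lamfedeb  (by nasal place assimilation, intervocalic voicing)
*lanfeteb is the unique common source.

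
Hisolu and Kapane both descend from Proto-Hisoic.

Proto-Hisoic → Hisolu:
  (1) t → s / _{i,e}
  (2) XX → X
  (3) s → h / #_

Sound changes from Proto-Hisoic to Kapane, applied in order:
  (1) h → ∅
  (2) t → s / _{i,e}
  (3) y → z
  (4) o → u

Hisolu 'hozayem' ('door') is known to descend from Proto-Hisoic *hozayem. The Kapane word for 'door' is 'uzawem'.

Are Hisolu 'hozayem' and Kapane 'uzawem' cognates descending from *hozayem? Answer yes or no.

Derive the expected Kapane reflex of *hozayem:
Kapane: *hozayem > ozayem > ozazem > uzazem  (by h-loss, unconditioned shift, vowel merger)
The regular Kapane reflex would be 'uzazem', but the attested form is 'uzawem'. The correspondence is irregular, so they are not cognates (the Kapane form has a different source).

no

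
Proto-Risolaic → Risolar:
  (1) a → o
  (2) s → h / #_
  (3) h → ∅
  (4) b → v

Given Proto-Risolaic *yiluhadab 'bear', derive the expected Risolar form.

yiluodov

Risolar: *yiluhadab
  yiluhadab → yiluhodob   [vowel merger]
  yiluhodob (rule 2 does not apply)
  yiluhodob → yiluodob   [h-loss]
  yiluodob → yiluodov   [unconditioned shift]
  giving Risolar yiluodov.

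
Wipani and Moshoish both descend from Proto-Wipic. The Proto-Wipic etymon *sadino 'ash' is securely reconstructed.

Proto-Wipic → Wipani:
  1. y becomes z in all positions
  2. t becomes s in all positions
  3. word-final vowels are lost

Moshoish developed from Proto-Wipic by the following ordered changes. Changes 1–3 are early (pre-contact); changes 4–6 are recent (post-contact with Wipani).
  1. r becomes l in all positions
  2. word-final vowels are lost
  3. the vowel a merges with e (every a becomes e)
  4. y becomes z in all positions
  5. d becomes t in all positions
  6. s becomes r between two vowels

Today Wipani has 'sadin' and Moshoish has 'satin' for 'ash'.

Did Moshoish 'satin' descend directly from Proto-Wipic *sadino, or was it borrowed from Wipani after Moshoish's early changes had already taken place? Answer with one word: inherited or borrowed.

If inherited, *sadino would pass through all of Moshoish's changes:
Moshoish: *sadino > sadin > sedin > setin  (by apocope, vowel merger, unconditioned shift)
If borrowed from Wipani 'sadin' after the early changes, it would undergo only the recent ones:
  rule 4 (unconditioned shift): no change (sadin)
  rule 5 (unconditioned shift): sadin → satin
  rule 6 (rhotacism): no change (satin)
  ⇒ as a loan: satin
Moshoish 'satin' matches the loan outcome 'satin', not the inherited 'setin' — it skipped the early Moshoish changes, so it was borrowed from Wipani.

borrowed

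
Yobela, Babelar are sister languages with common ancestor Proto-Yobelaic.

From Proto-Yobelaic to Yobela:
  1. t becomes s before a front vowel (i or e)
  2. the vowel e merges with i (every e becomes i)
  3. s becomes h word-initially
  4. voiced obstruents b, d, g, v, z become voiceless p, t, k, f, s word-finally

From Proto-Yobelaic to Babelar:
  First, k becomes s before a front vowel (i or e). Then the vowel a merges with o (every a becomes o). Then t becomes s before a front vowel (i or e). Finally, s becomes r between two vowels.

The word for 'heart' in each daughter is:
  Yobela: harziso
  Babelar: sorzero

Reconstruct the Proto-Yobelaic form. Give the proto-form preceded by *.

Position 6: Yobela has s, Babelar has r. Taking the neighbouring segments as reconstructed: Yobela s can only go back to *s; Babelar r could go back to *s or *r — the one source consistent with every daughter is *s.
Position 1: Yobela has h, Babelar has s. Taking the neighbouring segments as reconstructed: Yobela h could go back to *s or *h; Babelar s can only go back to *s — the one source consistent with every daughter is *s.
This points to *sarzeso. Verify forward in each daughter:
Yobela: *sarzeso
  sarzeso (rule 1 does not apply)
  sarzeso → sarziso   [vowel merger]
  sarziso → harziso   [debuccalisation]
  harziso (rule 4 does not apply)
  giving Yobela harziso.
Babelar: start from *sarzeso.
  rule 1: no change — sarzeso
  rule 2 (vowel merger): sarzeso → sorzeso
  rule 3: no change — sorzeso
  rule 4 (rhotacism): sorzeso → sorzero
  ⇒ Babelar sorzero
*sarzeso is the unique common source.

*sarzeso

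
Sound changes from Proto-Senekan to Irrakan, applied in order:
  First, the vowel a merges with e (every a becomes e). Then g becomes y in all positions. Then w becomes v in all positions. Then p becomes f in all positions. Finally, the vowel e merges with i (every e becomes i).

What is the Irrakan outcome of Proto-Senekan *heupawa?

hiufivi

Irrakan: start from *heupawa.
  rule 1 (vowel merger): heupawa → heupewe
  rule 2: no change — heupewe
  rule 3 (unconditioned shift): heupewe → heupeve
  rule 4 (unconditioned shift): heupeve → heufeve
  rule 5 (vowel merger): heufeve → hiufivi
  ⇒ Irrakan hiufivi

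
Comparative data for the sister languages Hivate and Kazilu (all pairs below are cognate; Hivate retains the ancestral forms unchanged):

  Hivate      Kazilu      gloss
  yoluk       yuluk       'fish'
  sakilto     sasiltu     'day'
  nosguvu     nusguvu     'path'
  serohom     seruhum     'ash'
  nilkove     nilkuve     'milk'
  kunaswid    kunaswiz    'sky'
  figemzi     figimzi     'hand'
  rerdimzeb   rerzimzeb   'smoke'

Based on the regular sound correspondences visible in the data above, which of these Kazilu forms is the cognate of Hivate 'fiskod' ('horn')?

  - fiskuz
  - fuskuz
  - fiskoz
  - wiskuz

fiskuz

yoluk ~ yuluk, nosguvu ~ nusguvu — Hivate o corresponds to Kazilu u after a consonant, before a consonant other than r, m, n, p, b, f, v.
kunaswid ~ kunaswiz — Hivate d corresponds to Kazilu z word-finally.
Applying these to Hivate 'fiskod':
  fiskod → fiskud   (o→u after a consonant, before a consonant other than r, m, n, p, b, f, v)
  fiskud → fiskuz   (d→z word-finally)
So the Kazilu cognate is 'fiskuz'.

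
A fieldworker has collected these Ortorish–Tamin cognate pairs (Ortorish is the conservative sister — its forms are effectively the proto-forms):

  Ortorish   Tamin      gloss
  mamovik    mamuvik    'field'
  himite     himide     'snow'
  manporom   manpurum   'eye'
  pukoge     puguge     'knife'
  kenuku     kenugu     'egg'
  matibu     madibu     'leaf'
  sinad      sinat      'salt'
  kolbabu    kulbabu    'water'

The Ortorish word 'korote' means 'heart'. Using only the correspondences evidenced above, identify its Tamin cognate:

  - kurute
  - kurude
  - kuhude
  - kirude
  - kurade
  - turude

kurude

manporom ~ manpurum — Ortorish o corresponds to Tamin u after a consonant, before r.
pukoge ~ puguge, kolbabu ~ kulbabu — Ortorish o corresponds to Tamin u after a consonant, before a consonant other than r, m, n, p, b, f, v.
himite ~ himide — Ortorish t corresponds to Tamin d between vowels (before a front vowel).
Applying these to Ortorish 'korote':
  korote → kurote   (o→u after a consonant, before r)
  kurote → kurute   (o→u after a consonant, before a consonant other than r, m, n, p, b, f, v)
  kurute → kurude   (t→d between vowels (before a front vowel))
So the Tamin cognate is 'kurude'.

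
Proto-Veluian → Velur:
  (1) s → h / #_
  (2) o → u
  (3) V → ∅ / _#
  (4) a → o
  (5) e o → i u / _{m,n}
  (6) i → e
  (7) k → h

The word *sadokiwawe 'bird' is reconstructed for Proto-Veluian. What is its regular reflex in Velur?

hoduhewow

Velur: start from *sadokiwawe.
  rule 1 (debuccalisation): sadokiwawe → hadokiwawe
  rule 2 (vowel merger): hadokiwawe → hadukiwawe
  rule 3 (apocope): hadukiwawe → hadukiwaw
  rule 4 (vowel merger): hadukiwaw → hodukiwow
  rule 5: no change — hodukiwow
  rule 6 (vowel merger): hodukiwow → hodukewow
  rule 7 (unconditioned shift): hodukewow → hoduhewow
  ⇒ Velur hoduhewow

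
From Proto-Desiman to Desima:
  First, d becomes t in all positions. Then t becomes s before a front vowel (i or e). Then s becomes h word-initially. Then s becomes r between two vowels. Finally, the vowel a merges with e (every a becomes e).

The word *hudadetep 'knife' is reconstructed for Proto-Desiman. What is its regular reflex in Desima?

hutererep

Desima: start from *hudadetep.
  rule 1 (unconditioned shift): hudadetep → hutatetep
  rule 2 (palatalisation): hutatetep → hutasesep
  rule 3: no change — hutasesep
  rule 4 (rhotacism): hutasesep → hutarerep
  rule 5 (vowel merger): hutarerep → hutererep
  ⇒ Desima hutererep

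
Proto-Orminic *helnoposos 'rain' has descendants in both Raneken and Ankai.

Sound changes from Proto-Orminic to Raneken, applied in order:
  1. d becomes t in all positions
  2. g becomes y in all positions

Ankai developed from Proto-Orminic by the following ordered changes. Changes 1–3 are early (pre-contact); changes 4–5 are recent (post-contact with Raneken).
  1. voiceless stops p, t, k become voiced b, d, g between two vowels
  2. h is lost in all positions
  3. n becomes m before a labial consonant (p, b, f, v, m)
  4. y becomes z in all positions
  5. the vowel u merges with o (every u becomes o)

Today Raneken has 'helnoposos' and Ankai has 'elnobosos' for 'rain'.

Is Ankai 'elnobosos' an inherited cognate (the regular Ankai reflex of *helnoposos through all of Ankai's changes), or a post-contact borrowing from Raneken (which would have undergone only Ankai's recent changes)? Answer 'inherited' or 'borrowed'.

inherited

If inherited, *helnoposos would pass through all of Ankai's changes:
Ankai: start from *helnoposos.
  rule 1 (intervocalic voicing): helnoposos → helnobosos
  rule 2 (h-loss): helnobosos → elnobosos
  rule 3: no change — elnobosos
  rule 4: no change — elnobosos
  rule 5: no change — elnobosos
  ⇒ Ankai elnobosos
If borrowed from Raneken 'helnoposos' after the early changes, it would undergo only the recent ones:
  rule 4 (unconditioned shift): no change (helnoposos)
  rule 5 (vowel merger): no change (helnoposos)
  ⇒ as a loan: helnoposos
Ankai 'elnobosos' matches the inherited outcome exactly, so it is an inherited cognate, not a loan.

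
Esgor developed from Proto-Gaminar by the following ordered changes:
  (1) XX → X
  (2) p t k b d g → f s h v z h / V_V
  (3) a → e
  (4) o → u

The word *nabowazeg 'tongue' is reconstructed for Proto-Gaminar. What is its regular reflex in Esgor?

nevuwezeg

Esgor: start from *nabowazeg.
  rule 1: no change — nabowazeg
  rule 2 (intervocalic lenition): nabowazeg → navowazeg
  rule 3 (vowel merger): navowazeg → nevowezeg
  rule 4 (vowel merger): nevowezeg → nevuwezeg
  ⇒ Esgor nevuwezeg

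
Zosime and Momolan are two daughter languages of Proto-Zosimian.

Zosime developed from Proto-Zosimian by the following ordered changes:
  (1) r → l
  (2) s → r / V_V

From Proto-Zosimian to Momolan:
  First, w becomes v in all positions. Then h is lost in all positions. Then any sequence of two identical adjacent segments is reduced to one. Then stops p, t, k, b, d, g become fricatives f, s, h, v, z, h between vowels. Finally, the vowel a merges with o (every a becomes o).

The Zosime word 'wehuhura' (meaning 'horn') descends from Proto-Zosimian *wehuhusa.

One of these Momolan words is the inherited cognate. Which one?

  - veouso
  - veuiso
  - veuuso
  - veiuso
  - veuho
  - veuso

Momolan: start from *wehuhusa.
  rule 1 (unconditioned shift): wehuhusa → vehuhusa
  rule 2 (h-loss): vehuhusa → veuusa
  rule 3 (degemination): veuusa → veusa
  rule 4: no change — veusa
  rule 5 (vowel merger): veusa → veuso
  ⇒ Momolan veuso

veuso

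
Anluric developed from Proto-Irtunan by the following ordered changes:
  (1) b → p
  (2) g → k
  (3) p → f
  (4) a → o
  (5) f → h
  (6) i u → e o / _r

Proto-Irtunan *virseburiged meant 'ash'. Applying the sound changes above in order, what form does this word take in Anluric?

Anluric: *virseburiged
  virseburiged → virsepuriged   [unconditioned shift]
  virsepuriged → virsepuriked   [unconditioned shift]
  virsepuriked → virsefuriked   [unconditioned shift]
  virsefuriked (rule 4 does not apply)
  virsefuriked → virsehuriked   [unconditioned shift]
  virsehuriked → versehoriked   [pre-rhotic lowering]
  giving Anluric versehoriked.

versehoriked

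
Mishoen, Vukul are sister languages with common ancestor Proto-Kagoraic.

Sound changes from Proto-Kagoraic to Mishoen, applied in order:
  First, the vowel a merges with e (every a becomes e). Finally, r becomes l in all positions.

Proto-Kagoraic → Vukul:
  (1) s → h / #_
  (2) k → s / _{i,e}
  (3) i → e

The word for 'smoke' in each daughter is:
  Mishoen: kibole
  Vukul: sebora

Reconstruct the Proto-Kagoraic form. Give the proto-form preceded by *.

*kibora

Position 5: Mishoen has l, Vukul has r. Vukul preserves r here (none of its changes turn any other segment into r), so the proto-segment is *r.
Position 2: Mishoen has i, Vukul has e. Mishoen preserves i here (none of its changes turn any other segment into i), so the proto-segment is *i.
Continuing position by position gives *kibora; check it forward:
Mishoen: *kibora
  kibora → kibore   [vowel merger]
  kibore → kibole   [unconditioned shift]
  giving Mishoen kibole.
Vukul: *kibora
  kibora (rule 1 does not apply)
  kibora → sibora   [palatalisation]
  sibora → sebora   [vowel merger]
  giving Vukul sebora.
Only *kibora yields all of Mishoen kibole, Vukul sebora.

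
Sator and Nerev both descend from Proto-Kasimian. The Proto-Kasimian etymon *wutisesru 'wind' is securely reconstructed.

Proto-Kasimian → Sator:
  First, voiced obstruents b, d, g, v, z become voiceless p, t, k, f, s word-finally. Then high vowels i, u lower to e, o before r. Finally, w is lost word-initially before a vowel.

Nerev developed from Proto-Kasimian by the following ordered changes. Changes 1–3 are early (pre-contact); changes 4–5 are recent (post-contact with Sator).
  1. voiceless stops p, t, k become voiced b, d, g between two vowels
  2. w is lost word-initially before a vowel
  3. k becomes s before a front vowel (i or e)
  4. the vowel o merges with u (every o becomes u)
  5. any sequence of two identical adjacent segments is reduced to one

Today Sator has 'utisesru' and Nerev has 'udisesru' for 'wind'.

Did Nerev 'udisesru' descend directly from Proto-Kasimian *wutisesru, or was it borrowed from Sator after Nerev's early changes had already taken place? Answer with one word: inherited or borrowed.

If inherited, *wutisesru would pass through all of Nerev's changes:
Nerev: start from *wutisesru.
  rule 1 (intervocalic voicing): wutisesru → wudisesru
  rule 2 (glide loss): wudisesru → udisesru
  rule 3: no change — udisesru
  rule 4: no change — udisesru
  rule 5: no change — udisesru
  ⇒ Nerev udisesru
If borrowed from Sator 'utisesru' after the early changes, it would undergo only the recent ones:
  rule 4 (vowel merger): no change (utisesru)
  rule 5 (degemination): no change (utisesru)
  ⇒ as a loan: utisesru
Nerev 'udisesru' matches the inherited outcome exactly, so it is an inherited cognate, not a loan.

inherited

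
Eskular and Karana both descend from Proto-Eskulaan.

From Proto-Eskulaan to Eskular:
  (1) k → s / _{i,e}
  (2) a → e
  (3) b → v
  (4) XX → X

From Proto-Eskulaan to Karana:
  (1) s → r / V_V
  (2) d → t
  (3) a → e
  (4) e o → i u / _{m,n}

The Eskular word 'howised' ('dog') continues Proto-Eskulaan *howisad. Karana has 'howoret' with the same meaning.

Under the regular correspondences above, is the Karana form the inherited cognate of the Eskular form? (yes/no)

no

Derive the expected Karana reflex of *howisad:
Karana: *howisad > howirad > howirat > howiret  (by rhotacism, unconditioned shift, vowel merger)
The regular Karana reflex would be 'howiret', but the attested form is 'howoret'. The correspondence is irregular, so they are not cognates (the Karana form has a different source).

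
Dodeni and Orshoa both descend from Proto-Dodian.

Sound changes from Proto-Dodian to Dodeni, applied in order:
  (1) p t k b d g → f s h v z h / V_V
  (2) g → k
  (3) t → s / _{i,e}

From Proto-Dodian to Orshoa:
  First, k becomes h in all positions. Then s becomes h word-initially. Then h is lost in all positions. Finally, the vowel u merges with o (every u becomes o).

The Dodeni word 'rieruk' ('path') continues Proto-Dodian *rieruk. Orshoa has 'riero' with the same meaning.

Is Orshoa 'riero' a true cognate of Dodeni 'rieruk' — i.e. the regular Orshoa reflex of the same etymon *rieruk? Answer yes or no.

yes

Derive the expected Orshoa reflex of *rieruk:
Orshoa: start from *rieruk.
  rule 1 (unconditioned shift): rieruk → rieruh
  rule 2: no change — rieruh
  rule 3 (h-loss): rieruh → rieru
  rule 4 (vowel merger): rieru → riero
  ⇒ Orshoa riero
Orshoa 'riero' matches the regular reflex exactly, so the pair is cognate.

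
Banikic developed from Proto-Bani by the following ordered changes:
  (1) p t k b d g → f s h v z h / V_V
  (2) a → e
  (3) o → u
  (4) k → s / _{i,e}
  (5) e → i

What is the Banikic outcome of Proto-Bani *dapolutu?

difulusu

Banikic: start from *dapolutu.
  rule 1 (intervocalic lenition): dapolutu → dafolusu
  rule 2 (vowel merger): dafolusu → defolusu
  rule 3 (vowel merger): defolusu → defulusu
  rule 4: no change — defulusu
  rule 5 (vowel merger): defulusu → difulusu
  ⇒ Banikic difulusu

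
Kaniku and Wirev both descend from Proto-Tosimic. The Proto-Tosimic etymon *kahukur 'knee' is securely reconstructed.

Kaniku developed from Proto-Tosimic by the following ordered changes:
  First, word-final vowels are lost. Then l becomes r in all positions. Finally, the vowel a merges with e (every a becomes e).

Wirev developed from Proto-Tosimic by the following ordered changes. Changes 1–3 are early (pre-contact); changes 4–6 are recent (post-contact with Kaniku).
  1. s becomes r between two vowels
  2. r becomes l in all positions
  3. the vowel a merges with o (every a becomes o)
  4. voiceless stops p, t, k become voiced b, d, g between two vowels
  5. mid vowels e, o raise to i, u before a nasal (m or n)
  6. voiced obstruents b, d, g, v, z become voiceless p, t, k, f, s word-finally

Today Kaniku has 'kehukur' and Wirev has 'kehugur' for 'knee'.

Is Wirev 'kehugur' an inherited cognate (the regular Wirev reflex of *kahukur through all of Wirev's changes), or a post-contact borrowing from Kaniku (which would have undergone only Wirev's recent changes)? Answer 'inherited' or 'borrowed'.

If inherited, *kahukur would pass through all of Wirev's changes:
Wirev: *kahukur
  kahukur (rule 1 does not apply)
  kahukur → kahukul   [unconditioned shift]
  kahukul → kohukul   [vowel merger]
  kohukul → kohugul   [intervocalic voicing]
  kohugul (rule 5 does not apply)
  kohugul (rule 6 does not apply)
  giving Wirev kohugul.
If borrowed from Kaniku 'kehukur' after the early changes, it would undergo only the recent ones:
  rule 4 (intervocalic voicing): kehukur → kehugur
  rule 5 (pre-nasal raising): no change (kehugur)
  rule 6 (final devoicing): no change (kehugur)
  ⇒ as a loan: kehugur
Wirev 'kehugur' matches the loan outcome 'kehugur', not the inherited 'kohugul' — it skipped the early Wirev changes, so it was borrowed from Kaniku.

borrowed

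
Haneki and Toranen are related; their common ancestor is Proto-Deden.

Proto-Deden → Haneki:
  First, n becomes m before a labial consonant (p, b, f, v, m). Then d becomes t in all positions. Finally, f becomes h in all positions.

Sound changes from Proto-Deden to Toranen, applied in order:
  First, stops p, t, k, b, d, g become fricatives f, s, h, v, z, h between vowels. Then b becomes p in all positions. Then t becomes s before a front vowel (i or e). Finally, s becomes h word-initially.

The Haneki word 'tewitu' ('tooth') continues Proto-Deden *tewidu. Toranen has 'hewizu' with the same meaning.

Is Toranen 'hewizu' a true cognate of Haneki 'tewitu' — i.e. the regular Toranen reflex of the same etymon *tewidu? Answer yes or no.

yes

Derive the expected Toranen reflex of *tewidu:
Toranen: *tewidu
  tewidu → tewizu   [intervocalic lenition]
  tewizu (rule 2 does not apply)
  tewizu → sewizu   [palatalisation]
  sewizu → hewizu   [debuccalisation]
  giving Toranen hewizu.
Toranen 'hewizu' matches the regular reflex exactly, so the pair is cognate.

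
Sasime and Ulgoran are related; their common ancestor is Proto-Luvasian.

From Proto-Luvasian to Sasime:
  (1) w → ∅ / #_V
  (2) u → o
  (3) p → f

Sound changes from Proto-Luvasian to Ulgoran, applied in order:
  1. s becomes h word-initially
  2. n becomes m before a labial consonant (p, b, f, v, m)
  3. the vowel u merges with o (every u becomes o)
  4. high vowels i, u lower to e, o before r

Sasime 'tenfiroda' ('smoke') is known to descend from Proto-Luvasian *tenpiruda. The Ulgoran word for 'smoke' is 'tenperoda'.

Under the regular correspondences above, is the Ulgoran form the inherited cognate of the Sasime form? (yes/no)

no

Derive the expected Ulgoran reflex of *tenpiruda:
Ulgoran: start from *tenpiruda.
  rule 1: no change — tenpiruda
  rule 2 (nasal place assimilation): tenpiruda → tempiruda
  rule 3 (vowel merger): tempiruda → tempiroda
  rule 4 (pre-rhotic lowering): tempiroda → temperoda
  ⇒ Ulgoran temperoda
The regular Ulgoran reflex would be 'temperoda', but the attested form is 'tenperoda'. The correspondence is irregular, so they are not cognates (the Ulgoran form has a different source).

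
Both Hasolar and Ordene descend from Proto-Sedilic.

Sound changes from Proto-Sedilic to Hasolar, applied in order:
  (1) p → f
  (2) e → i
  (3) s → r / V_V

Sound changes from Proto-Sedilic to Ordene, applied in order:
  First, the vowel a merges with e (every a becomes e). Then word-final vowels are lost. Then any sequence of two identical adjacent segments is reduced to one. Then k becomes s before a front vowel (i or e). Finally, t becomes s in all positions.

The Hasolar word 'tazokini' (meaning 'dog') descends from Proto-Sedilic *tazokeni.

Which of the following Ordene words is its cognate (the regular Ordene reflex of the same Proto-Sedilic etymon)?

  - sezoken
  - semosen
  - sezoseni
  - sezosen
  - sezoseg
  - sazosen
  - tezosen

sezosen

Ordene: *tazokeni
  tazokeni → tezokeni   [vowel merger]
  tezokeni → tezoken   [apocope]
  tezoken (rule 3 does not apply)
  tezoken → tezosen   [palatalisation]
  tezosen → sezosen   [unconditioned shift]
  giving Ordene sezosen.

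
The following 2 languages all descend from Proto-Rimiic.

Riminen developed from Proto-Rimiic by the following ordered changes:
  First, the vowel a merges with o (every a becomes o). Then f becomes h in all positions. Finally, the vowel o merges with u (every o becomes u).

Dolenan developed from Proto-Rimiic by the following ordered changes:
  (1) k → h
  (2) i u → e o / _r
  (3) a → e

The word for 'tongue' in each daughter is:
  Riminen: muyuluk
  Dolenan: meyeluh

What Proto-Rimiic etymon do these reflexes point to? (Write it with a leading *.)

*mayaluk

Position 4: Riminen has u, Dolenan has e. Taking the neighbouring segments as reconstructed: Riminen u could go back to *a or *o or *u; Dolenan e could go back to *a or *e — the one source consistent with every daughter is *a.
Position 2: Riminen has u, Dolenan has e. Taking the neighbouring segments as reconstructed: Riminen u could go back to *a or *o or *u; Dolenan e could go back to *a or *e — the one source consistent with every daughter is *a.
Position 7: Riminen has k, Dolenan has h. Riminen preserves k here (none of its changes turn any other segment into k), so the proto-segment is *k.
Continuing position by position gives *mayaluk; check it forward:
Riminen: *mayaluk
  mayaluk → moyoluk   [vowel merger]
  moyoluk (rule 2 does not apply)
  moyoluk → muyuluk   [vowel merger]
  giving Riminen muyuluk.
Dolenan: *mayaluk
  mayaluk → mayaluh   [unconditioned shift]
  mayaluh (rule 2 does not apply)
  mayaluh → meyeluh   [vowel merger]
  giving Dolenan meyeluh.
*mayaluk is the unique common source.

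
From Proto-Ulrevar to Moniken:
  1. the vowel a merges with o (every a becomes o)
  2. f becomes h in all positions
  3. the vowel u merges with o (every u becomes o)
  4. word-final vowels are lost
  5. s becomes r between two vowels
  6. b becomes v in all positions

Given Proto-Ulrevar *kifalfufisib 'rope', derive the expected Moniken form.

kiholhohiriv

Moniken: start from *kifalfufisib.
  rule 1 (vowel merger): kifalfufisib → kifolfufisib
  rule 2 (unconditioned shift): kifolfufisib → kiholhuhisib
  rule 3 (vowel merger): kiholhuhisib → kiholhohisib
  rule 4: no change — kiholhohisib
  rule 5 (rhotacism): kiholhohisib → kiholhohirib
  rule 6 (unconditioned shift): kiholhohirib → kiholhohiriv
  ⇒ Moniken kiholhohiriv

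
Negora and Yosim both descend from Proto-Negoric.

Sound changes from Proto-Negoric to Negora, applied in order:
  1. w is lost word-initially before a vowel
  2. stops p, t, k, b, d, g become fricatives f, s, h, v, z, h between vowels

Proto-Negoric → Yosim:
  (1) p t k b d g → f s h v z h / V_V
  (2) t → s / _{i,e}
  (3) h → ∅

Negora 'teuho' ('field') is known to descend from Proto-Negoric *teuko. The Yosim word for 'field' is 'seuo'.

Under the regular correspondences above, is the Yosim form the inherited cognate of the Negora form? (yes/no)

Derive the expected Yosim reflex of *teuko:
Yosim: *teuko
  teuko → teuho   [intervocalic lenition]
  teuho → seuho   [palatalisation]
  seuho → seuo   [h-loss]
  giving Yosim seuo.
Yosim 'seuo' matches the regular reflex exactly, so the pair is cognate.

yes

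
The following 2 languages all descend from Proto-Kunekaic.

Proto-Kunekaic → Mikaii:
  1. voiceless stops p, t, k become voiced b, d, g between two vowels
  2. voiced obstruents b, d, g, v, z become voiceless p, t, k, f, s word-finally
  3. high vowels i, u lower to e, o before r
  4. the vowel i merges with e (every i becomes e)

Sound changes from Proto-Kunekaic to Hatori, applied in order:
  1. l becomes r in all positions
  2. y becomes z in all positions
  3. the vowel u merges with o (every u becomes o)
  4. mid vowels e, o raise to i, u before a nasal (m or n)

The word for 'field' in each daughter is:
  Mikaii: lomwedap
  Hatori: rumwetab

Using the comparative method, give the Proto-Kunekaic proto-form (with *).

*lomwetab

Position 6: Mikaii has d, Hatori has t. Hatori preserves t here (none of its changes turn any other segment into t), so the proto-segment is *t.
Position 2: Mikaii has o, Hatori has u. Taking the neighbouring segments as reconstructed: Mikaii o can only go back to *o; Hatori u could go back to *o or *u — the one source consistent with every daughter is *o.
Continuing position by position gives *lomwetab; check it forward:
Mikaii: *lomwetab > lomwedab > lomwedap  (by intervocalic voicing, final devoicing)
Hatori: *lomwetab > romwetab > rumwetab  (by unconditioned shift, pre-nasal raising)
No other proto-form is consistent with every reflex, so the reconstruction is *lomwetab.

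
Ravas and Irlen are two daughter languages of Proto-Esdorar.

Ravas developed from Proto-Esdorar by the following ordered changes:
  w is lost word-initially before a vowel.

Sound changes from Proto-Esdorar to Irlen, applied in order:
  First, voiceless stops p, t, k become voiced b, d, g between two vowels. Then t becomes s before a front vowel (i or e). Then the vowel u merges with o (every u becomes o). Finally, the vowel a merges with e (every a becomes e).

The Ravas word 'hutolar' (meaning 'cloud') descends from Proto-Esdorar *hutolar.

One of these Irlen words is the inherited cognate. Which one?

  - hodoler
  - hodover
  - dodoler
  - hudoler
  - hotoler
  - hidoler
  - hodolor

hodoler

Irlen: *hutolar > hudolar > hodolar > hodoler  (by intervocalic voicing, vowel merger, vowel merger)
The other candidates each miss or misapply at least one Irlen change.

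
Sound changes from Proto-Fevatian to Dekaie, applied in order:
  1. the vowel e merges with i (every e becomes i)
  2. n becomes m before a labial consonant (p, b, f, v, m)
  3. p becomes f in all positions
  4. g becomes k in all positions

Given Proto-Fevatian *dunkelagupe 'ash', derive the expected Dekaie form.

dunkilakufi

Dekaie: *dunkelagupe > dunkilagupi > dunkilagufi > dunkilakufi  (by vowel merger, unconditioned shift, unconditioned shift)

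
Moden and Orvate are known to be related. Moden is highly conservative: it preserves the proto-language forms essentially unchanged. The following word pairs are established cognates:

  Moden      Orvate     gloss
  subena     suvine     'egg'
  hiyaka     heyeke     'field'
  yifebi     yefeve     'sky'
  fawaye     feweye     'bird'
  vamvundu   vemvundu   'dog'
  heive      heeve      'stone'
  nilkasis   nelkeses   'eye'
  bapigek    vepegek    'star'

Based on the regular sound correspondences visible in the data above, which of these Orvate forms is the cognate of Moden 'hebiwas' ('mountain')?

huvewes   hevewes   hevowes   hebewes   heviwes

yifebi ~ yefeve — Moden b corresponds to Orvate v between vowels (before a front vowel).
hiyaka ~ heyeke, nilkasis ~ nelkeses — Moden i corresponds to Orvate e after a consonant, before a consonant other than r, m, n, p, b, f, v.
hiyaka ~ heyeke, fawaye ~ feweye — Moden a corresponds to Orvate e after a consonant, before a consonant other than r, m, n, p, b, f, v.
Applying these to Moden 'hebiwas':
  hebiwas → heviwas   (b→v between vowels (before a front vowel))
  heviwas → hevewas   (i→e after a consonant, before a consonant other than r, m, n, p, b, f, v)
  hevewas → hevewes   (a→e after a consonant, before a consonant other than r, m, n, p, b, f, v)
So the Orvate cognate is 'hevewes'.

hevewes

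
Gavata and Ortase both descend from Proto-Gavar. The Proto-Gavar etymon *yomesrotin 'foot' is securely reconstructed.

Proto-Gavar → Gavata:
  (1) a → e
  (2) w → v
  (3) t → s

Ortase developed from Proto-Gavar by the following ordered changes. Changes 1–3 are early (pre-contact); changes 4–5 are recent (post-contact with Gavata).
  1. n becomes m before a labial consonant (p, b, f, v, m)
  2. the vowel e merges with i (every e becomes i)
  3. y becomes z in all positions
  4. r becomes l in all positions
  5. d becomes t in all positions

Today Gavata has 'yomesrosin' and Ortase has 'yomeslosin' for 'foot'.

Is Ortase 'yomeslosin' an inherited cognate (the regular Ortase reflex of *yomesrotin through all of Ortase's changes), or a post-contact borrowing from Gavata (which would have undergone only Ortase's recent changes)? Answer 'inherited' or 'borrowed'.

borrowed

If inherited, *yomesrotin would pass through all of Ortase's changes:
Ortase: *yomesrotin
  yomesrotin (rule 1 does not apply)
  yomesrotin → yomisrotin   [vowel merger]
  yomisrotin → zomisrotin   [unconditioned shift]
  zomisrotin → zomislotin   [unconditioned shift]
  zomislotin (rule 5 does not apply)
  giving Ortase zomislotin.
If borrowed from Gavata 'yomesrosin' after the early changes, it would undergo only the recent ones:
  rule 4 (unconditioned shift): yomesrosin → yomeslosin
  rule 5 (unconditioned shift): no change (yomeslosin)
  ⇒ as a loan: yomeslosin
Ortase 'yomeslosin' matches the loan outcome 'yomeslosin', not the inherited 'zomislotin' — it skipped the early Ortase changes, so it was borrowed from Gavata.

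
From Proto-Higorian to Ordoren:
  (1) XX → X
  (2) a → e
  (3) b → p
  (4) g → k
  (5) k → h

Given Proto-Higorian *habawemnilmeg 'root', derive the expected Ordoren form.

Ordoren: *habawemnilmeg > hebewemnilmeg > hepewemnilmeg > hepewemnilmek > hepewemnilmeh  (by vowel merger, unconditioned shift, unconditioned shift, unconditioned shift)

hepewemnilmeh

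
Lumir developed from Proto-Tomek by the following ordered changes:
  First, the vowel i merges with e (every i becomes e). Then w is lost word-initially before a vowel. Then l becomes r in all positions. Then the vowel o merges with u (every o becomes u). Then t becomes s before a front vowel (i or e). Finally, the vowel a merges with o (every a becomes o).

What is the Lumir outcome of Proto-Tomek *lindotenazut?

rendusenozut

Lumir: start from *lindotenazut.
  rule 1 (vowel merger): lindotenazut → lendotenazut
  rule 2: no change — lendotenazut
  rule 3 (unconditioned shift): lendotenazut → rendotenazut
  rule 4 (vowel merger): rendotenazut → rendutenazut
  rule 5 (palatalisation): rendutenazut → rendusenazut
  rule 6 (vowel merger): rendusenazut → rendusenozut
  ⇒ Lumir rendusenozut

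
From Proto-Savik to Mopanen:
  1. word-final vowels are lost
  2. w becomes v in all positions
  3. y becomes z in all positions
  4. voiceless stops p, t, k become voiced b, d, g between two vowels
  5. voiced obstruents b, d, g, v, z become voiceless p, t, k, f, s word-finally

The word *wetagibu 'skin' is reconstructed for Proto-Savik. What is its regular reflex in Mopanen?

vedagip

Mopanen: *wetagibu > wetagib > vetagib > vedagib > vedagip  (by apocope, unconditioned shift, intervocalic voicing, final devoicing)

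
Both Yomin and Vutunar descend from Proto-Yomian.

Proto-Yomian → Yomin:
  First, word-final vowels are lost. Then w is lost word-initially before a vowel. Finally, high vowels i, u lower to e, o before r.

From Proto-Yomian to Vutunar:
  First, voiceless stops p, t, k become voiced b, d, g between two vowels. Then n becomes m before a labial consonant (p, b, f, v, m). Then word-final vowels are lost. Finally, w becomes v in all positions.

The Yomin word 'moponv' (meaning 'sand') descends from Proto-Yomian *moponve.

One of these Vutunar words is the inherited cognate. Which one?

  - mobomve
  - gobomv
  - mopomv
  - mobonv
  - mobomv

Vutunar: *moponve > mobonve > mobomve > mobomv  (by intervocalic voicing, nasal place assimilation, apocope)
The other candidates each miss or misapply at least one Vutunar change.

mobomv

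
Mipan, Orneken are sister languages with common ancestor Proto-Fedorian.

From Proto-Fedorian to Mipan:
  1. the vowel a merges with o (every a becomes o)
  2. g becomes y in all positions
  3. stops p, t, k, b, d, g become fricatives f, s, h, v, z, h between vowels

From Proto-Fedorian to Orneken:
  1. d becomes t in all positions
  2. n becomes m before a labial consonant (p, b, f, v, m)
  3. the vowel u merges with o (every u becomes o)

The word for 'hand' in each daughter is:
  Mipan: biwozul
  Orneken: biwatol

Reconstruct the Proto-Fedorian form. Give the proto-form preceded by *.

*biwadul

Position 5: Mipan has z, Orneken has t. Taking the neighbouring segments as reconstructed: Mipan z could go back to *d or *z; Orneken t could go back to *t or *d — the one source consistent with every daughter is *d.
Position 6: Mipan has u, Orneken has o. Mipan preserves u here (none of its changes turn any other segment into u), so the proto-segment is *u.
Continuing position by position gives *biwadul; check it forward:
Mipan: *biwadul
  biwadul → biwodul   [vowel merger]
  biwodul (rule 2 does not apply)
  biwodul → biwozul   [intervocalic lenition]
  giving Mipan biwozul.
Orneken: *biwadul
  biwadul → biwatul   [unconditioned shift]
  biwatul (rule 2 does not apply)
  biwatul → biwatol   [vowel merger]
  giving Orneken biwatol.
Only *biwadul yields all of Mipan biwozul, Orneken biwatol.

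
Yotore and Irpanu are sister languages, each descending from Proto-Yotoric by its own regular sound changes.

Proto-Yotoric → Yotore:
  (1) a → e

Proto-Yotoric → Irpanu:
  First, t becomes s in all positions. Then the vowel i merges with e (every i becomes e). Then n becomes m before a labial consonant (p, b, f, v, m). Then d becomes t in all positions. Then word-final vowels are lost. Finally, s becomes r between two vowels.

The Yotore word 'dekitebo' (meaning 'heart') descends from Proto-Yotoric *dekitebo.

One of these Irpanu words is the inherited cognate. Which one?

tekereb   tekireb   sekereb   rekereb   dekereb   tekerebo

tekereb

Irpanu: *dekitebo
  dekitebo → dekisebo   [unconditioned shift]
  dekisebo → dekesebo   [vowel merger]
  dekesebo (rule 3 does not apply)
  dekesebo → tekesebo   [unconditioned shift]
  tekesebo → tekeseb   [apocope]
  tekeseb → tekereb   [rhotacism]
  giving Irpanu tekereb.
Only 'tekereb' matches the regular Irpanu development of *dekitebo.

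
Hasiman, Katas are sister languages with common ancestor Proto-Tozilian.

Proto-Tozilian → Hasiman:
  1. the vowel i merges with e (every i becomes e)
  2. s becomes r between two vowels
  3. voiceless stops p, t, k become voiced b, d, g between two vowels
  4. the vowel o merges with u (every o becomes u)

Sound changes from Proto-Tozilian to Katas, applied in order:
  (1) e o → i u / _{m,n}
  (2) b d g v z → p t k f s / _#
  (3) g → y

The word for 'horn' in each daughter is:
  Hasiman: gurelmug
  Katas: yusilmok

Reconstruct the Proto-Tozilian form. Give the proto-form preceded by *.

Position 4: Hasiman has e, Katas has i. Taking the neighbouring segments as reconstructed: Hasiman e could go back to *e or *i; Katas i can only go back to *i — the one source consistent with every daughter is *i.
Position 3: Hasiman has r, Katas has s. Taking the neighbouring segments as reconstructed: Hasiman r could go back to *s or *r; Katas s can only go back to *s — the one source consistent with every daughter is *s.
Verify the candidate proto-form against each daughter:
Hasiman: *gusilmog > guselmog > gurelmog > gurelmug  (by vowel merger, rhotacism, vowel merger)
Katas: start from *gusilmog.
  rule 1: no change — gusilmog
  rule 2 (final devoicing): gusilmog → gusilmok
  rule 3 (unconditioned shift): gusilmok → yusilmok
  ⇒ Katas yusilmok
Only *gusilmog yields all of Hasiman gurelmug, Katas yusilmok.

*gusilmog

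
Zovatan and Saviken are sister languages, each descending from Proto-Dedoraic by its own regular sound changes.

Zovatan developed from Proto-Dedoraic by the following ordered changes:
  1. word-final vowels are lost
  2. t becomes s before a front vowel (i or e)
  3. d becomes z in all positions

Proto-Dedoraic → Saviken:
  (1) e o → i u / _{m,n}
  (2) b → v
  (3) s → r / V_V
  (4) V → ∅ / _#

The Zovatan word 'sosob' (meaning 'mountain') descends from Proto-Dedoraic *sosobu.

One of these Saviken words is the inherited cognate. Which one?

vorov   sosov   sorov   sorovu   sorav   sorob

sorov

Saviken: start from *sosobu.
  rule 1: no change — sosobu
  rule 2 (unconditioned shift): sosobu → sosovu
  rule 3 (rhotacism): sosovu → sorovu
  rule 4 (apocope): sorovu → sorov
  ⇒ Saviken sorov
Among the options, 'sorov' alone shows every Saviken change applied in order.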